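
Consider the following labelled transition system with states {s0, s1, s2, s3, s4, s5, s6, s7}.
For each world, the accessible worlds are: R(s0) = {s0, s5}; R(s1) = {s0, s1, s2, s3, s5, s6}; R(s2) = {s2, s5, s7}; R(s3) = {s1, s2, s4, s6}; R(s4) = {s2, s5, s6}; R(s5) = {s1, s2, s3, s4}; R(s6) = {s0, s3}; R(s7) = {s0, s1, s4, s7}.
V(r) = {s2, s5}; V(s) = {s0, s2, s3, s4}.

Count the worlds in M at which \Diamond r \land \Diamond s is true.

6

Recall that \Diamond ψ holds at a world iff ψ holds at some accessible world.
Let φ = \Diamond r \land \Diamond s. Evaluate φ at each world:
  s0 (successors {s0, s5}): φ is true.
  s1 (successors {s0, s1, s2, s3, s5, s6}): φ is true.
  s2 (successors {s2, s5, s7}): φ is true.
  s3 (successors {s1, s2, s4, s6}): φ is true.
  s4 (successors {s2, s5, s6}): φ is true.
  s5 (successors {s1, s2, s3, s4}): φ is true.
  s6 (successors {s0, s3}): φ is false.
  s7 (successors {s0, s1, s4, s7}): φ is false.
For instance, at s3:
  At s3: \Diamond r is true, \Diamond s is true, so \Diamond r \land \Diamond s is true.
    At s3: \Diamond r requires r at some successor in {s1, s2, s4, s6}.
      r holds at s2, so \Diamond r is true at s3.
    At s3: \Diamond s requires s at some successor in {s1, s2, s4, s6}.
      s holds at s2, so \Diamond s is true at s3.
Satisfying worlds: {s0, s1, s2, s3, s4, s5}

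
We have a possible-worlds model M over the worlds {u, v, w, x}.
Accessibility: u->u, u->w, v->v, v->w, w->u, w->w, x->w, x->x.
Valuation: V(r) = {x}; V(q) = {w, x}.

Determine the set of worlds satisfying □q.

Let φ = □q. Evaluate φ at each world:
  u (successors {u, w}): φ is false.
  v (successors {v, w}): φ is false.
  w (successors {u, w}): φ is false.
  x (successors {w, x}): φ is true.
For instance, at w:
  At w: □q requires q at every successor {u, w}.
    q fails at u, so □q is false at w.
Satisfying worlds: {x}

x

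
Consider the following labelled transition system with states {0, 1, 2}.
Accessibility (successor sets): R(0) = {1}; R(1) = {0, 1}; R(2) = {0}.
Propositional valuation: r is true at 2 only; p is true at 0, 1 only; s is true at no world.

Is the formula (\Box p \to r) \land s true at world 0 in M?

At 0: \Box p \to r is false, s is false, so (\Box p \to r) \land s is false.
  At 0: \Box p is true, r is false, so \Box p \to r is false.
    At 0: \Box p requires p at every successor {1}.
      At 1: p is true.
    So \Box p is true at 0.

No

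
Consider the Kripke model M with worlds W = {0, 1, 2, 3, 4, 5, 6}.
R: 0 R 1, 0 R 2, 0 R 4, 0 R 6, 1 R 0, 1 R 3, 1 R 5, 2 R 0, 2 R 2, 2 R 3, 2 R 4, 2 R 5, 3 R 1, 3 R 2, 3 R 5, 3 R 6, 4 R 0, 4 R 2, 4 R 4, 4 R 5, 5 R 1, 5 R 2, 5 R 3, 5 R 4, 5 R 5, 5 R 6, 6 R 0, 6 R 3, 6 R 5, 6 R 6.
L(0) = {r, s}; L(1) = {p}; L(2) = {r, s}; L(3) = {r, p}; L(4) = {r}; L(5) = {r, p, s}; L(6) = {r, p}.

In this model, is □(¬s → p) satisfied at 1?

Yes

At 1: □(¬s → p) requires ¬s → p at every successor {0, 3, 5}.
  At 0: ¬s → p is true.
  At 3: ¬s → p is true.
  At 5: ¬s → p is true.
So □(¬s → p) is true at 1.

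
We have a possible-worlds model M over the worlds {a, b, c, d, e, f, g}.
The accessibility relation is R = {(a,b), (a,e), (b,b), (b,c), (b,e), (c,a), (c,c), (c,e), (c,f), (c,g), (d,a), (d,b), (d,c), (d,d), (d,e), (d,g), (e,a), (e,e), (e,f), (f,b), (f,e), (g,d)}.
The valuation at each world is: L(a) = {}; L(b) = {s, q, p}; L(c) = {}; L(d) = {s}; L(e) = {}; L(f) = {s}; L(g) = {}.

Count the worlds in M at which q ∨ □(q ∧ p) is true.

1

Let φ = q ∨ □(q ∧ p). Evaluate φ at each world:
  a (successors {b, e}): φ is false.
  b (successors {b, c, e}): φ is true.
  c (successors {a, c, e, f, g}): φ is false.
  d (successors {a, b, c, d, e, g}): φ is false.
  e (successors {a, e, f}): φ is false.
  f (successors {b, e}): φ is false.
  g (successors {d}): φ is false.
For instance, at a:
  At a: q is false, □(q ∧ p) is false, so q ∨ □(q ∧ p) is false.
    At a: □(q ∧ p) requires q ∧ p at every successor {b, e}.
      q ∧ p fails at e, so □(q ∧ p) is false at a.
Satisfying worlds: {b}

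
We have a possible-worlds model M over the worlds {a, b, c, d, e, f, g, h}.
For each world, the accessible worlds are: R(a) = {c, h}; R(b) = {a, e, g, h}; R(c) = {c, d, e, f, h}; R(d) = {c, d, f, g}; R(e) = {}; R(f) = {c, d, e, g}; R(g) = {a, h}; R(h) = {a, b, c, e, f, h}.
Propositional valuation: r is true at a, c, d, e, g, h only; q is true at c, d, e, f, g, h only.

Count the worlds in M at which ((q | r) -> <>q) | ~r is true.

Let φ = ((q | r) -> <>q) | ~r. Evaluate φ at each world:
  a (successors {c, h}): φ is true.
  b (successors {a, e, g, h}): φ is true.
  c (successors {c, d, e, f, h}): φ is true.
  d (successors {c, d, f, g}): φ is true.
  e (successors ∅): φ is false.
  f (successors {c, d, e, g}): φ is true.
  g (successors {a, h}): φ is true.
  h (successors {a, b, c, e, f, h}): φ is true.
For instance, at h:
  At h: (q | r) -> <>q is true, ~r is false, so ((q | r) -> <>q) | ~r is true.
    At h: q | r is true, <>q is true, so (q | r) -> <>q is true.
      At h: <>q requires q at some successor in {a, b, c, e, f, h}.
        q holds at c, so <>q is true at h.
Satisfying worlds: {a, b, c, d, f, g, h}

7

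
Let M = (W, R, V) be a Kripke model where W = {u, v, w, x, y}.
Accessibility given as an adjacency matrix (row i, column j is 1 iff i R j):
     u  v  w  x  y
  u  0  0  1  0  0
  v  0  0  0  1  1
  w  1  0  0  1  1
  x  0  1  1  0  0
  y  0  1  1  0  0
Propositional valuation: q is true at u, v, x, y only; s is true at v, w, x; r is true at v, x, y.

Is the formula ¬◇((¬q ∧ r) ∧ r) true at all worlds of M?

Let φ = ¬◇((¬q ∧ r) ∧ r). Evaluate φ at each world:
  u (successors {w}): φ is true.
  v (successors {x, y}): φ is true.
  w (successors {u, x, y}): φ is true.
  x (successors {v, w}): φ is true.
  y (successors {v, w}): φ is true.
For instance, at w:
  At w: ◇((¬q ∧ r) ∧ r) is false, so ¬◇((¬q ∧ r) ∧ r) is true.
    At w: ◇((¬q ∧ r) ∧ r) requires (¬q ∧ r) ∧ r at some successor in {u, x, y}.
      At u: (¬q ∧ r) ∧ r is false.
      At x: (¬q ∧ r) ∧ r is false.
      At y: (¬q ∧ r) ∧ r is false.
    So ◇((¬q ∧ r) ∧ r) is false at w.

Yes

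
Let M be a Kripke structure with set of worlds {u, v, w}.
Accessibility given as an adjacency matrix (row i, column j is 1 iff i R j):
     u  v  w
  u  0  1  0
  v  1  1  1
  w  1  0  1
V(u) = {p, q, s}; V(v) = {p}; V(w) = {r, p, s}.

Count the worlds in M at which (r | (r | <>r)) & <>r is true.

Recall that <>ψ holds at a world iff ψ holds at some accessible world.
Let φ = (r | (r | <>r)) & <>r. Evaluate φ at each world:
  u (successors {v}): φ is false.
  v (successors {u, v, w}): φ is true.
  w (successors {u, w}): φ is true.
For instance, at v:
  At v: r | (r | <>r) is true, <>r is true, so (r | (r | <>r)) & <>r is true.
    At v: r is false, r | <>r is true, so r | (r | <>r) is true.
      At v: r is false, <>r is true, so r | <>r is true.
    At v: <>r requires r at some successor in {u, v, w}.
      r holds at w, so <>r is true at v.
Satisfying worlds: {v, w}

2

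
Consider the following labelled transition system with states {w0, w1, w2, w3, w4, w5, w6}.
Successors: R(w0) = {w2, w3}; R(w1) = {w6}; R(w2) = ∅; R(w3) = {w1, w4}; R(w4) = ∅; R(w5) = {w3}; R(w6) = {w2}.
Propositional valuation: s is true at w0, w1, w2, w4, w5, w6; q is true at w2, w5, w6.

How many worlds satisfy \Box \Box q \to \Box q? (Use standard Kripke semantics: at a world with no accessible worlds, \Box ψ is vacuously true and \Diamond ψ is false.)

Let φ = \Box \Box q \to \Box q. Evaluate φ at each world:
  w0 (successors {w2, w3}): φ is true.
  w1 (successors {w6}): φ is true.
  w2 (successors ∅): φ is true.
  w3 (successors {w1, w4}): φ is false.
  w4 (successors ∅): φ is true.
  w5 (successors {w3}): φ is true.
  w6 (successors {w2}): φ is true.
For instance, at w6:
  At w6: \Box \Box q is true, \Box q is true, so \Box \Box q \to \Box q is true.
    At w6: \Box \Box q requires \Box q at every successor {w2}.
      At w2: \Box q is true.
    So \Box \Box q is true at w6.
    At w6: \Box q requires q at every successor {w2}.
      At w2: q is true.
    So \Box q is true at w6.
Satisfying worlds: {w0, w1, w2, w4, w5, w6}

6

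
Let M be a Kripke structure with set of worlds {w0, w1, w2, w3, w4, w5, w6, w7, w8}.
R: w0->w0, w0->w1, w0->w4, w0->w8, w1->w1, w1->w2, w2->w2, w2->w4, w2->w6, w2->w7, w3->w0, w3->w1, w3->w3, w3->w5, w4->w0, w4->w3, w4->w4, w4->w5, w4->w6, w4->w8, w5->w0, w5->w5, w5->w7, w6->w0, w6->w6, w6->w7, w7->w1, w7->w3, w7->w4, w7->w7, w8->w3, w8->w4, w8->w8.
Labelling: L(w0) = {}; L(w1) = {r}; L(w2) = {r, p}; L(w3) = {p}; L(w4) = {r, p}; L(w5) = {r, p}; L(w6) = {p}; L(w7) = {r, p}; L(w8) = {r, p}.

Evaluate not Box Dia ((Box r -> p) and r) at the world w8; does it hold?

At w8: Box Dia ((Box r -> p) and r) is true, so not Box Dia ((Box r -> p) and r) is false.
  At w8: Box Dia ((Box r -> p) and r) requires Dia ((Box r -> p) and r) at every successor {w3, w4, w8}.
      At w3: Dia ((Box r -> p) and r) requires (Box r -> p) and r at some successor in {w0, w1, w3, w5}.
        (Box r -> p) and r holds at w5, so Dia ((Box r -> p) and r) is true at w3.
      At w4: Dia ((Box r -> p) and r) requires (Box r -> p) and r at some successor in {w0, w3, w4, w5, w6, w8}.
        (Box r -> p) and r holds at w4, so Dia ((Box r -> p) and r) is true at w4.
      At w8: Dia ((Box r -> p) and r) requires (Box r -> p) and r at some successor in {w3, w4, w8}.
        (Box r -> p) and r holds at w4, so Dia ((Box r -> p) and r) is true at w8.
  So Box Dia ((Box r -> p) and r) is true at w8.

No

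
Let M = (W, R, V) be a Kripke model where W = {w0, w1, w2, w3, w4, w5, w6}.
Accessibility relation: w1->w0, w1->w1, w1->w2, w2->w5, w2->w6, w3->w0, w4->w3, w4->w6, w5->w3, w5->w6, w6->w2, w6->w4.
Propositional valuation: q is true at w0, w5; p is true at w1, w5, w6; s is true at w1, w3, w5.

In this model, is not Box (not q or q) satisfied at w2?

No

At w2: Box (not q or q) is true, so not Box (not q or q) is false.
  At w2: Box (not q or q) requires not q or q at every successor {w5, w6}.
    At w5: not q or q is true.
    At w6: not q or q is true.
  So Box (not q or q) is true at w2.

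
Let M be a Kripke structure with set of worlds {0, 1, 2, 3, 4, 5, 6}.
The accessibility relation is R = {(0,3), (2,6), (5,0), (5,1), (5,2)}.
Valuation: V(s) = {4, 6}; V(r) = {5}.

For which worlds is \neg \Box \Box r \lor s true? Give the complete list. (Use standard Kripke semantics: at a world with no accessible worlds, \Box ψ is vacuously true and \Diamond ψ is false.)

4, 5, 6

Recall that \Box ψ holds at a world iff ψ holds at every accessible world, and \Diamond ψ holds iff ψ holds at some accessible world.
Let φ = \neg \Box \Box r \lor s. Evaluate φ at each world:
  0 (successors {3}): φ is false.
  1 (successors ∅): φ is false.
  2 (successors {6}): φ is false.
  3 (successors ∅): φ is false.
  4 (successors ∅): φ is true.
  5 (successors {0, 1, 2}): φ is true.
  6 (successors ∅): φ is true.
For instance, at 2:
  At 2: \neg \Box \Box r is false, s is false, so \neg \Box \Box r \lor s is false.
    At 2: \Box \Box r is true, so \neg \Box \Box r is false.
      At 2: \Box \Box r requires \Box r at every successor {6}.
        At 6: \Box r is true.
      So \Box \Box r is true at 2.
Satisfying worlds: {4, 5, 6}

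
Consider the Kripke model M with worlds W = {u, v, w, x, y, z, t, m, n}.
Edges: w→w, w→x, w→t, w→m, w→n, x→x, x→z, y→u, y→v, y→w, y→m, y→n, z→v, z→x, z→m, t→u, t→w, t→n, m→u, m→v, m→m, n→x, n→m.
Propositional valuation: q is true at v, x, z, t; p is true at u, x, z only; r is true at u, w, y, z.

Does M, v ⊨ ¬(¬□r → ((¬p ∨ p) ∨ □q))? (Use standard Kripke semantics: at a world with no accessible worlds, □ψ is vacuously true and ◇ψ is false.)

No

At v: ¬□r → ((¬p ∨ p) ∨ □q) is true, so ¬(¬□r → ((¬p ∨ p) ∨ □q)) is false.
  At v: ¬□r is false, (¬p ∨ p) ∨ □q is true, so ¬□r → ((¬p ∨ p) ∨ □q) is true.
    At v: □r is true, so ¬□r is false.
      At v: no accessible worlds, so □r holds vacuously.
    At v: ¬p ∨ p is true, □q is true, so (¬p ∨ p) ∨ □q is true.
      At v: no accessible worlds, so □q holds vacuously.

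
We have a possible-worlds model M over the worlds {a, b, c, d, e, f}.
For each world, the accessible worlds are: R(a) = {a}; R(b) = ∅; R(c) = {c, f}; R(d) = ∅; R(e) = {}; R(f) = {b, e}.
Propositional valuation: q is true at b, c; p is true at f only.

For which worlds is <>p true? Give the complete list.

Let φ = <>p. Evaluate φ at each world:
  a (successors {a}): φ is false.
  b (successors ∅): φ is false.
  c (successors {c, f}): φ is true.
  d (successors ∅): φ is false.
  e (successors ∅): φ is false.
  f (successors {b, e}): φ is false.
For instance, at f:
  At f: <>p requires p at some successor in {b, e}.
    At b: p is false.
    At e: p is false.
  So <>p is false at f.
Satisfying worlds: {c}

c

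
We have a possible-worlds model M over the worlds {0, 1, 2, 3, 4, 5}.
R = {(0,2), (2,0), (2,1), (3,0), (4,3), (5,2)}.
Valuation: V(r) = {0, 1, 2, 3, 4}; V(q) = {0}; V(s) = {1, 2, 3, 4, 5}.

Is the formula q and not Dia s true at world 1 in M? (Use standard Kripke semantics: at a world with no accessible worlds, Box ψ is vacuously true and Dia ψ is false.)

No

Recall that Dia ψ holds at a world iff ψ holds at some accessible world.
At 1: q is false, not Dia s is true, so q and not Dia s is false.
  At 1: Dia s is false, so not Dia s is true.
    At 1: no accessible worlds, so Dia s is false.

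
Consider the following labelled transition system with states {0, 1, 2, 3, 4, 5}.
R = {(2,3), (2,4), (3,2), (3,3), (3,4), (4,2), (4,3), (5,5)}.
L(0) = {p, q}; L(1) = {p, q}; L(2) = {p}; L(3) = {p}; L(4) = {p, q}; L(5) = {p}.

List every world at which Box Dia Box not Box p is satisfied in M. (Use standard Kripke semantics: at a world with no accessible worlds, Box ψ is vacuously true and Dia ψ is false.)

0, 1

Let φ = Box Dia Box not Box p. Evaluate φ at each world:
  0 (successors ∅): φ is true.
  1 (successors ∅): φ is true.
  2 (successors {3, 4}): φ is false.
  3 (successors {2, 3, 4}): φ is false.
  4 (successors {2, 3}): φ is false.
  5 (successors {5}): φ is false.
For instance, at 5:
  At 5: Box Dia Box not Box p requires Dia Box not Box p at every successor {5}.
    Dia Box not Box p fails at 5, so Box Dia Box not Box p is false at 5.
      At 5: Dia Box not Box p requires Box not Box p at some successor in {5}.
        At 5: Box not Box p is false.
      So Dia Box not Box p is false at 5.
Satisfying worlds: {0, 1}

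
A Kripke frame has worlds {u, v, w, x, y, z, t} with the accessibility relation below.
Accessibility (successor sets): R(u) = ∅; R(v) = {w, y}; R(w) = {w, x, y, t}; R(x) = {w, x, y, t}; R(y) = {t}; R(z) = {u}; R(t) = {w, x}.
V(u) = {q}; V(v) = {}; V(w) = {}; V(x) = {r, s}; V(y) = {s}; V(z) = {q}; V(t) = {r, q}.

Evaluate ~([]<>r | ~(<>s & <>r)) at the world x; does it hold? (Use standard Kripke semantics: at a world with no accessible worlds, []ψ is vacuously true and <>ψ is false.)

At x: []<>r | ~(<>s & <>r) is true, so ~([]<>r | ~(<>s & <>r)) is false.
  At x: []<>r is true, ~(<>s & <>r) is false, so []<>r | ~(<>s & <>r) is true.
    At x: []<>r requires <>r at every successor {w, x, y, t}.
      At w: <>r is true.
      At x: <>r is true.
      At y: <>r is true.
      At t: <>r is true.
    So []<>r is true at x.
    At x: <>s & <>r is true, so ~(<>s & <>r) is false.
      At x: <>s is true, <>r is true, so <>s & <>r is true.

No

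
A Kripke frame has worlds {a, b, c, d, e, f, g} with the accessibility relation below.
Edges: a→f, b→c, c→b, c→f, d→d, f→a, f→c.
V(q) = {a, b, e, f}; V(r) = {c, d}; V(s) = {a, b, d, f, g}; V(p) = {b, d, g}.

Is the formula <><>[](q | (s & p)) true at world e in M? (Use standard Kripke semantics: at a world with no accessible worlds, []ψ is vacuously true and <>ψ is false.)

At e: no accessible worlds, so <><>[](q | (s & p)) is false.

No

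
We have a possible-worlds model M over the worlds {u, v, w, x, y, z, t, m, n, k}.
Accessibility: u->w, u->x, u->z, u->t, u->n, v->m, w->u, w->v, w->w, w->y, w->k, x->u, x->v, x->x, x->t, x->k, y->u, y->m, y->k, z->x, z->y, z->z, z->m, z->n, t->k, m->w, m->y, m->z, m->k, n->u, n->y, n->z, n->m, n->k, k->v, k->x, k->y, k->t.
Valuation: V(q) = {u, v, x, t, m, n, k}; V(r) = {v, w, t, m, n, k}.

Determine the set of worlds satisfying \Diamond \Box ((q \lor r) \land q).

Let φ = \Diamond \Box ((q \lor r) \land q). Evaluate φ at each world:
  u (successors {w, x, z, t, n}): φ is true.
  v (successors {m}): φ is false.
  w (successors {u, v, w, y, k}): φ is true.
  x (successors {u, v, x, t, k}): φ is true.
  y (successors {u, m, k}): φ is false.
  z (successors {x, y, z, m, n}): φ is true.
  t (successors {k}): φ is false.
  m (successors {w, y, z, k}): φ is true.
  n (successors {u, y, z, m, k}): φ is true.
  k (successors {v, x, y, t}): φ is true.
For instance, at w:
  At w: \Diamond \Box ((q \lor r) \land q) requires \Box ((q \lor r) \land q) at some successor in {u, v, w, y, k}.
    \Box ((q \lor r) \land q) holds at v, so \Diamond \Box ((q \lor r) \land q) is true at w.
      At v: \Box ((q \lor r) \land q) requires (q \lor r) \land q at every successor {m}.
        At m: (q \lor r) \land q is true.
      So \Box ((q \lor r) \land q) is true at v.
Satisfying worlds: {u, w, x, z, m, n, k}

u, w, x, z, m, n, k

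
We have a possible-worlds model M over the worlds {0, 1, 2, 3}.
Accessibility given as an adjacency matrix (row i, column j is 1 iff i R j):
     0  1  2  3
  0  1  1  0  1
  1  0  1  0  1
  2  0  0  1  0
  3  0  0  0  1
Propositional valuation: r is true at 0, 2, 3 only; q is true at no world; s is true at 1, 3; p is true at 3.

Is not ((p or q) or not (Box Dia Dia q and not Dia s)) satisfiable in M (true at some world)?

No

Let φ = not ((p or q) or not (Box Dia Dia q and not Dia s)). Evaluate φ at each world:
  0 (successors {0, 1, 3}): φ is false.
  1 (successors {1, 3}): φ is false.
  2 (successors {2}): φ is false.
  3 (successors {3}): φ is false.
For instance, at 3:
  At 3: (p or q) or not (Box Dia Dia q and not Dia s) is true, so not ((p or q) or not (Box Dia Dia q and not Dia s)) is false.
    At 3: p or q is true, not (Box Dia Dia q and not Dia s) is true, so (p or q) or not (Box Dia Dia q and not Dia s) is true.
      At 3: Box Dia Dia q and not Dia s is false, so not (Box Dia Dia q and not Dia s) is true.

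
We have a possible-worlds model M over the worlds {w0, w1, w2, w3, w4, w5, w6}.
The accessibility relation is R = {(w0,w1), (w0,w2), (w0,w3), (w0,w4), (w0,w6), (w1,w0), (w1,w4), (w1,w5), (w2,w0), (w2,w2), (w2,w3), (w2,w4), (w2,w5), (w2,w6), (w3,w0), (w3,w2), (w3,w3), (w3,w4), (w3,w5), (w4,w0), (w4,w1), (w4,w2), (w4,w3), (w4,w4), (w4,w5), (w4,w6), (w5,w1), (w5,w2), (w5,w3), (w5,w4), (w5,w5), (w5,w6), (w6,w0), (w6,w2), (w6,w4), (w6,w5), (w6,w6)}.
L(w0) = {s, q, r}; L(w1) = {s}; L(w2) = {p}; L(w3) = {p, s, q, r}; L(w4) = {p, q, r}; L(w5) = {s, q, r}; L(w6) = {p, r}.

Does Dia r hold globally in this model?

Let φ = Dia r. Evaluate φ at each world:
  w0 (successors {w1, w2, w3, w4, w6}): φ is true.
  w1 (successors {w0, w4, w5}): φ is true.
  w2 (successors {w0, w2, w3, w4, w5, w6}): φ is true.
  w3 (successors {w0, w2, w3, w4, w5}): φ is true.
  w4 (successors {w0, w1, w2, w3, w4, w5, w6}): φ is true.
  w5 (successors {w1, w2, w3, w4, w5, w6}): φ is true.
  w6 (successors {w0, w2, w4, w5, w6}): φ is true.
For instance, at w1:
  At w1: Dia r requires r at some successor in {w0, w4, w5}.
    r holds at w0, so Dia r is true at w1.

Yes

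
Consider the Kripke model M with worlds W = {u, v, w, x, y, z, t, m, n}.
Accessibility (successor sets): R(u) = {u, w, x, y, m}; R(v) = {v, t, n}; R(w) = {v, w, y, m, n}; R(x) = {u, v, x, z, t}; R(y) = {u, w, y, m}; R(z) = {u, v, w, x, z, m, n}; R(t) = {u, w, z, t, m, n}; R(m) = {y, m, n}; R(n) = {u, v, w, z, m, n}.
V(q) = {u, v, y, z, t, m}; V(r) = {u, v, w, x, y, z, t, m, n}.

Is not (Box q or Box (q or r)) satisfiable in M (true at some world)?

Recall that Box ψ holds at a world iff ψ holds at every accessible world, and Dia ψ holds iff ψ holds at some accessible world.
Let φ = not (Box q or Box (q or r)). Evaluate φ at each world:
  u (successors {u, w, x, y, m}): φ is false.
  v (successors {v, t, n}): φ is false.
  w (successors {v, w, y, m, n}): φ is false.
  x (successors {u, v, x, z, t}): φ is false.
  y (successors {u, w, y, m}): φ is false.
  z (successors {u, v, w, x, z, m, n}): φ is false.
  t (successors {u, w, z, t, m, n}): φ is false.
  m (successors {y, m, n}): φ is false.
  n (successors {u, v, w, z, m, n}): φ is false.
For instance, at m:
  At m: Box q or Box (q or r) is true, so not (Box q or Box (q or r)) is false.
    At m: Box q is false, Box (q or r) is true, so Box q or Box (q or r) is true.
      At m: Box q requires q at every successor {y, m, n}.
        q fails at n, so Box q is false at m.
      At m: Box (q or r) requires q or r at every successor {y, m, n}.
        At y: q or r is true.
        At m: q or r is true.
        At n: q or r is true.
      So Box (q or r) is true at m.

No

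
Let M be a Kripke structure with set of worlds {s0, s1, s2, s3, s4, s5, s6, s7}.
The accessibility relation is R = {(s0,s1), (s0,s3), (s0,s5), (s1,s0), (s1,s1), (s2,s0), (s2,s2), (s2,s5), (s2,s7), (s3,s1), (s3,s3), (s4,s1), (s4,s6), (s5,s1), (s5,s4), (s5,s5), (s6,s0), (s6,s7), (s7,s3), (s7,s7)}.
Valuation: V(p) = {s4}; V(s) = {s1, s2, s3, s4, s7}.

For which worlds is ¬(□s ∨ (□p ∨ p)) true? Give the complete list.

s0, s1, s2, s5, s6

Recall that □ψ holds at a world iff ψ holds at every accessible world, and ◇ψ holds iff ψ holds at some accessible world.
Let φ = ¬(□s ∨ (□p ∨ p)). Evaluate φ at each world:
  s0 (successors {s1, s3, s5}): φ is true.
  s1 (successors {s0, s1}): φ is true.
  s2 (successors {s0, s2, s5, s7}): φ is true.
  s3 (successors {s1, s3}): φ is false.
  s4 (successors {s1, s6}): φ is false.
  s5 (successors {s1, s4, s5}): φ is true.
  s6 (successors {s0, s7}): φ is true.
  s7 (successors {s3, s7}): φ is false.
For instance, at s7:
  At s7: □s ∨ (□p ∨ p) is true, so ¬(□s ∨ (□p ∨ p)) is false.
    At s7: □s is true, □p ∨ p is false, so □s ∨ (□p ∨ p) is true.
      At s7: □s requires s at every successor {s3, s7}.
        At s3: s is true.
        At s7: s is true.
      So □s is true at s7.
      At s7: □p is false, p is false, so □p ∨ p is false.
Satisfying worlds: {s0, s1, s2, s5, s6}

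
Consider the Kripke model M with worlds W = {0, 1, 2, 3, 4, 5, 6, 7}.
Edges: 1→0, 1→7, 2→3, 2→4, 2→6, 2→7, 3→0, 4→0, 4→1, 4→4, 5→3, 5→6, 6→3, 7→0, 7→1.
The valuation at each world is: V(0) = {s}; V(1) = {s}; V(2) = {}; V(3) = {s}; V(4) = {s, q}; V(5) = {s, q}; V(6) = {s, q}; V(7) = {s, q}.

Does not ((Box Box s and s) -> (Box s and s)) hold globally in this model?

Let φ = not ((Box Box s and s) -> (Box s and s)). Evaluate φ at each world:
  0 (successors ∅): φ is false.
  1 (successors {0, 7}): φ is false.
  2 (successors {3, 4, 6, 7}): φ is false.
  3 (successors {0}): φ is false.
  4 (successors {0, 1, 4}): φ is false.
  5 (successors {3, 6}): φ is false.
  6 (successors {3}): φ is false.
  7 (successors {0, 1}): φ is false.
Detail at 0 (counterexample):
  At 0: (Box Box s and s) -> (Box s and s) is true, so not ((Box Box s and s) -> (Box s and s)) is false.
    At 0: Box Box s and s is true, Box s and s is true, so (Box Box s and s) -> (Box s and s) is true.
      At 0: Box Box s is true, s is true, so Box Box s and s is true.
      At 0: Box s is true, s is true, so Box s and s is true.

No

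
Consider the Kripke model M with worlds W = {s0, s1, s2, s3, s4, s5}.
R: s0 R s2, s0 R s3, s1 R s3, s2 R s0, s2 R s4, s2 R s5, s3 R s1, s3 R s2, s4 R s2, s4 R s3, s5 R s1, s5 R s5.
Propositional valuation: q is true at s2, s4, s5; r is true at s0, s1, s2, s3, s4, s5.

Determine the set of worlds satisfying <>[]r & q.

s2, s4, s5

Recall that []ψ holds at a world iff ψ holds at every accessible world, and <>ψ holds iff ψ holds at some accessible world.
Let φ = <>[]r & q. Evaluate φ at each world:
  s0 (successors {s2, s3}): φ is false.
  s1 (successors {s3}): φ is false.
  s2 (successors {s0, s4, s5}): φ is true.
  s3 (successors {s1, s2}): φ is false.
  s4 (successors {s2, s3}): φ is true.
  s5 (successors {s1, s5}): φ is true.
For instance, at s4:
  At s4: <>[]r is true, q is true, so <>[]r & q is true.
    At s4: <>[]r requires []r at some successor in {s2, s3}.
      []r holds at s2, so <>[]r is true at s4.
Satisfying worlds: {s2, s4, s5}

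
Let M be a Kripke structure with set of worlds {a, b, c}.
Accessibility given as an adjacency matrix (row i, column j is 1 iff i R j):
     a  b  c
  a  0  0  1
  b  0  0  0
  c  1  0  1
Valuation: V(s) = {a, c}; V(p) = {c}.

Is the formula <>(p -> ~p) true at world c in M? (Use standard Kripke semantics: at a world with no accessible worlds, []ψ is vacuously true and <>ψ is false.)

At c: <>(p -> ~p) requires p -> ~p at some successor in {a, c}.
  p -> ~p holds at a, so <>(p -> ~p) is true at c.

Yes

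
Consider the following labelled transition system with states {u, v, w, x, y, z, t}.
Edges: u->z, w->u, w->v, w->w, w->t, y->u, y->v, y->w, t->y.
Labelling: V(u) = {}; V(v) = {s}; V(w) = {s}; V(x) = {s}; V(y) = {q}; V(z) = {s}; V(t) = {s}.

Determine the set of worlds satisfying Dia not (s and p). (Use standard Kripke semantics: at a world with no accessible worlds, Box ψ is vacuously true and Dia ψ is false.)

Let φ = Dia not (s and p). Evaluate φ at each world:
  u (successors {z}): φ is true.
  v (successors ∅): φ is false.
  w (successors {u, v, w, t}): φ is true.
  x (successors ∅): φ is false.
  y (successors {u, v, w}): φ is true.
  z (successors ∅): φ is false.
  t (successors {y}): φ is true.
For instance, at t:
  At t: Dia not (s and p) requires not (s and p) at some successor in {y}.
    not (s and p) holds at y, so Dia not (s and p) is true at t.
Satisfying worlds: {u, w, y, t}

u, w, y, t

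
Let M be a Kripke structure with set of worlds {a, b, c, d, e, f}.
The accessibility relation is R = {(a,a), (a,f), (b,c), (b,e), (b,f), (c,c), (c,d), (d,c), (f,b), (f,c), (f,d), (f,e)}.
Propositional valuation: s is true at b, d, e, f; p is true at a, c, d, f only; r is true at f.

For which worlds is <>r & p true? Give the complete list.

a

Let φ = <>r & p. Evaluate φ at each world:
  a (successors {a, f}): φ is true.
  b (successors {c, e, f}): φ is false.
  c (successors {c, d}): φ is false.
  d (successors {c}): φ is false.
  e (successors ∅): φ is false.
  f (successors {b, c, d, e}): φ is false.
For instance, at f:
  At f: <>r is false, p is true, so <>r & p is false.
    At f: <>r requires r at some successor in {b, c, d, e}.
      At b: r is false.
      At c: r is false.
      At d: r is false.
      At e: r is false.
    So <>r is false at f.
Satisfying worlds: {a}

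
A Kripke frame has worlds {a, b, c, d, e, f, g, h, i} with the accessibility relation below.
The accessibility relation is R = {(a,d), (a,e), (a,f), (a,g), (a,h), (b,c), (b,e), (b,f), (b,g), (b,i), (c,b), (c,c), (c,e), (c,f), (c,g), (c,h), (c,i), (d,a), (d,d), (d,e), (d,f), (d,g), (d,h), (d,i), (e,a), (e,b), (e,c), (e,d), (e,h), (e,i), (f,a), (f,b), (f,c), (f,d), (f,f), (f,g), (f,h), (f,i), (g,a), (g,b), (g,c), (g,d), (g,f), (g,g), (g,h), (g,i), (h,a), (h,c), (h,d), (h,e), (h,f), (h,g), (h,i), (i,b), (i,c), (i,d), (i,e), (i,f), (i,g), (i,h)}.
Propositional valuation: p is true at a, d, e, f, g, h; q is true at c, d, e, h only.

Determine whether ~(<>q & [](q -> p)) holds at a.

No

At a: <>q & [](q -> p) is true, so ~(<>q & [](q -> p)) is false.
  At a: <>q is true, [](q -> p) is true, so <>q & [](q -> p) is true.
    At a: <>q requires q at some successor in {d, e, f, g, h}.
      q holds at d, so <>q is true at a.
    At a: [](q -> p) requires q -> p at every successor {d, e, f, g, h}.
      At d: q -> p is true.
      At e: q -> p is true.
      At f: q -> p is true.
      At g: q -> p is true.
      At h: q -> p is true.
    So [](q -> p) is true at a.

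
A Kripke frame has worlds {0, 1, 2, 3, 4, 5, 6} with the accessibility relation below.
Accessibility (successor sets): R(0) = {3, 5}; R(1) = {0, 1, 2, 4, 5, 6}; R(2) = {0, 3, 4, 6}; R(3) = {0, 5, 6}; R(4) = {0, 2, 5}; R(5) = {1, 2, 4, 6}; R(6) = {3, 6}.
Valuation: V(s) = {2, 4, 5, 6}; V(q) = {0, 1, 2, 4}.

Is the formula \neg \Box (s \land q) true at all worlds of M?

Yes

Let φ = \neg \Box (s \land q). Evaluate φ at each world:
  0 (successors {3, 5}): φ is true.
  1 (successors {0, 1, 2, 4, 5, 6}): φ is true.
  2 (successors {0, 3, 4, 6}): φ is true.
  3 (successors {0, 5, 6}): φ is true.
  4 (successors {0, 2, 5}): φ is true.
  5 (successors {1, 2, 4, 6}): φ is true.
  6 (successors {3, 6}): φ is true.
For instance, at 2:
  At 2: \Box (s \land q) is false, so \neg \Box (s \land q) is true.
    At 2: \Box (s \land q) requires s \land q at every successor {0, 3, 4, 6}.
      s \land q fails at 0, so \Box (s \land q) is false at 2.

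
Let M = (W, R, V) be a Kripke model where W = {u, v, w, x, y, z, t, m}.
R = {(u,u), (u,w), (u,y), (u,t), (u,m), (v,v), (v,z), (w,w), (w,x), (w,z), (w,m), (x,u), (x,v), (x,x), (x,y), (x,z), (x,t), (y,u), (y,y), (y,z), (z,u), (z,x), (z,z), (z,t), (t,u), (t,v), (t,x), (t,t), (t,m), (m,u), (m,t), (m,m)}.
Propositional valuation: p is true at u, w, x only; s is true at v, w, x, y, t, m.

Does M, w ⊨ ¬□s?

Yes

At w: □s is false, so ¬□s is true.
  At w: □s requires s at every successor {w, x, z, m}.
    s fails at z, so □s is false at w.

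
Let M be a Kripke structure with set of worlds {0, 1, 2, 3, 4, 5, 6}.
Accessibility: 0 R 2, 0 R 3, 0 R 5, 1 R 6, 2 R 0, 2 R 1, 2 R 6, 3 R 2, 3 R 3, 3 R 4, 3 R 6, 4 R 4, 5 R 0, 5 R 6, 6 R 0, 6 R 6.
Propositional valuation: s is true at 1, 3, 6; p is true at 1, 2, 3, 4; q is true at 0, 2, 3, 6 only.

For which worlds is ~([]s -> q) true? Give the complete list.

Let φ = ~([]s -> q). Evaluate φ at each world:
  0 (successors {2, 3, 5}): φ is false.
  1 (successors {6}): φ is true.
  2 (successors {0, 1, 6}): φ is false.
  3 (successors {2, 3, 4, 6}): φ is false.
  4 (successors {4}): φ is false.
  5 (successors {0, 6}): φ is false.
  6 (successors {0, 6}): φ is false.
For instance, at 6:
  At 6: []s -> q is true, so ~([]s -> q) is false.
    At 6: []s is false, q is true, so []s -> q is true.
      At 6: []s requires s at every successor {0, 6}.
        s fails at 0, so []s is false at 6.
Satisfying worlds: {1}

1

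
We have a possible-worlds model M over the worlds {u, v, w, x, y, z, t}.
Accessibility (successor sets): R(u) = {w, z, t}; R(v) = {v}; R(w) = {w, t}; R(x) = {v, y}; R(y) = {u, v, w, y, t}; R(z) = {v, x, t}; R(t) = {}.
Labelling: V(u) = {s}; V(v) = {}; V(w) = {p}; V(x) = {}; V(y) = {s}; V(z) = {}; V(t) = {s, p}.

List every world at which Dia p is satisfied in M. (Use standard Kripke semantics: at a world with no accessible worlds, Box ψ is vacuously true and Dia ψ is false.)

u, w, y, z

Let φ = Dia p. Evaluate φ at each world:
  u (successors {w, z, t}): φ is true.
  v (successors {v}): φ is false.
  w (successors {w, t}): φ is true.
  x (successors {v, y}): φ is false.
  y (successors {u, v, w, y, t}): φ is true.
  z (successors {v, x, t}): φ is true.
  t (successors ∅): φ is false.
For instance, at z:
  At z: Dia p requires p at some successor in {v, x, t}.
    p holds at t, so Dia p is true at z.
Satisfying worlds: {u, w, y, z}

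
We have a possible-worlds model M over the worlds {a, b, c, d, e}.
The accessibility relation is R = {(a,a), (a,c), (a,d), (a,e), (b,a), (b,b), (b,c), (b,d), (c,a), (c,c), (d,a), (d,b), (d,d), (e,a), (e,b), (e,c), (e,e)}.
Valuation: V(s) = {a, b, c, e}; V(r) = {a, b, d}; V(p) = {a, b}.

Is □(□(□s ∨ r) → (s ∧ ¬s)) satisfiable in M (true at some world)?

No

Let φ = □(□(□s ∨ r) → (s ∧ ¬s)). Evaluate φ at each world:
  a (successors {a, c, d, e}): φ is false.
  b (successors {a, b, c, d}): φ is false.
  c (successors {a, c}): φ is false.
  d (successors {a, b, d}): φ is false.
  e (successors {a, b, c, e}): φ is false.
For instance, at a:
  At a: □(□(□s ∨ r) → (s ∧ ¬s)) requires □(□s ∨ r) → (s ∧ ¬s) at every successor {a, c, d, e}.
    □(□s ∨ r) → (s ∧ ¬s) fails at a, so □(□(□s ∨ r) → (s ∧ ¬s)) is false at a.
      At a: □(□s ∨ r) is true, s ∧ ¬s is false, so □(□s ∨ r) → (s ∧ ¬s) is false.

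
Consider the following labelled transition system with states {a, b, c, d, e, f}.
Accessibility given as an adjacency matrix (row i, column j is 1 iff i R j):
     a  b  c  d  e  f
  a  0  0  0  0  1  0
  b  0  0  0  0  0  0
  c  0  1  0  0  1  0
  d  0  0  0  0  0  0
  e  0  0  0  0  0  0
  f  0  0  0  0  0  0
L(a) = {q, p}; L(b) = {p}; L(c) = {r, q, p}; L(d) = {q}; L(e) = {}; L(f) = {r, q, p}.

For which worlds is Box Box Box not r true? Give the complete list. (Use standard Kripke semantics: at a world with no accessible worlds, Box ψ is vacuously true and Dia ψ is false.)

a, b, c, d, e, f

Let φ = Box Box Box not r. Evaluate φ at each world:
  a (successors {e}): φ is true.
  b (successors ∅): φ is true.
  c (successors {b, e}): φ is true.
  d (successors ∅): φ is true.
  e (successors ∅): φ is true.
  f (successors ∅): φ is true.
For instance, at c:
  At c: Box Box Box not r requires Box Box not r at every successor {b, e}.
      At b: no accessible worlds, so Box Box not r holds vacuously.
      At e: no accessible worlds, so Box Box not r holds vacuously.
  So Box Box Box not r is true at c.
Satisfying worlds: {a, b, c, d, e, f}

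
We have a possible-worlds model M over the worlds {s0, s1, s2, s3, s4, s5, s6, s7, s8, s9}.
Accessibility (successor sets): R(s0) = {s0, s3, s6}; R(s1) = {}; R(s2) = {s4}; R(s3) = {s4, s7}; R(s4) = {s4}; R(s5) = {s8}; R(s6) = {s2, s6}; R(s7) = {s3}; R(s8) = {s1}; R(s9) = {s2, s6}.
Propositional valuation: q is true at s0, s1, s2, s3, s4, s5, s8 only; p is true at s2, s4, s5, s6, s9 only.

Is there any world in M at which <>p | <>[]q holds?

Yes

Let φ = <>p | <>[]q. Evaluate φ at each world:
  s0 (successors {s0, s3, s6}): φ is true.
  s1 (successors ∅): φ is false.
  s2 (successors {s4}): φ is true.
  s3 (successors {s4, s7}): φ is true.
  s4 (successors {s4}): φ is true.
  s5 (successors {s8}): φ is true.
  s6 (successors {s2, s6}): φ is true.
  s7 (successors {s3}): φ is false.
  s8 (successors {s1}): φ is true.
  s9 (successors {s2, s6}): φ is true.
Detail at s0 (witness):
  At s0: <>p is true, <>[]q is false, so <>p | <>[]q is true.
    At s0: <>p requires p at some successor in {s0, s3, s6}.
      p holds at s6, so <>p is true at s0.
    At s0: <>[]q requires []q at some successor in {s0, s3, s6}.
      At s0: []q is false.
      At s3: []q is false.
      At s6: []q is false.
    So <>[]q is false at s0.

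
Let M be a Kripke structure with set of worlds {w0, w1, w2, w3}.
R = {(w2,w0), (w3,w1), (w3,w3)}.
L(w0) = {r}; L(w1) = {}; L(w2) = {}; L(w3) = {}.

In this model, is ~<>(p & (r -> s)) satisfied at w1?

Yes

Recall that <>ψ holds at a world iff ψ holds at some accessible world.
At w1: <>(p & (r -> s)) is false, so ~<>(p & (r -> s)) is true.
  At w1: no accessible worlds, so <>(p & (r -> s)) is false.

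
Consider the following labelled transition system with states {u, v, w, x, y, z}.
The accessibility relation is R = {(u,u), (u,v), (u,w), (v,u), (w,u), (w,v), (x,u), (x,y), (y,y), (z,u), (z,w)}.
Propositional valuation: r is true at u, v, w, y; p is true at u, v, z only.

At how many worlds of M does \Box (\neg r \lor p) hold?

2

Recall that \Box ψ holds at a world iff ψ holds at every accessible world, and \Diamond ψ holds iff ψ holds at some accessible world.
Let φ = \Box (\neg r \lor p). Evaluate φ at each world:
  u (successors {u, v, w}): φ is false.
  v (successors {u}): φ is true.
  w (successors {u, v}): φ is true.
  x (successors {u, y}): φ is false.
  y (successors {y}): φ is false.
  z (successors {u, w}): φ is false.
For instance, at v:
  At v: \Box (\neg r \lor p) requires \neg r \lor p at every successor {u}.
    At u: \neg r \lor p is true.
  So \Box (\neg r \lor p) is true at v.
Satisfying worlds: {v, w}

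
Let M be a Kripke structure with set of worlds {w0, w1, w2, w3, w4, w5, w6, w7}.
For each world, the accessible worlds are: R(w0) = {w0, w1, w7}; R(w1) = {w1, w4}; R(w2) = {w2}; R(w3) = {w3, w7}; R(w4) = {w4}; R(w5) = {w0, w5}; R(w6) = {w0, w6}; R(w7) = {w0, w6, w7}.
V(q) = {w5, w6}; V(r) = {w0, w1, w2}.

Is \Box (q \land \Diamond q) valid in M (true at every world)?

No

Let φ = \Box (q \land \Diamond q). Evaluate φ at each world:
  w0 (successors {w0, w1, w7}): φ is false.
  w1 (successors {w1, w4}): φ is false.
  w2 (successors {w2}): φ is false.
  w3 (successors {w3, w7}): φ is false.
  w4 (successors {w4}): φ is false.
  w5 (successors {w0, w5}): φ is false.
  w6 (successors {w0, w6}): φ is false.
  w7 (successors {w0, w6, w7}): φ is false.
Detail at w0 (counterexample):
  At w0: \Box (q \land \Diamond q) requires q \land \Diamond q at every successor {w0, w1, w7}.
    q \land \Diamond q fails at w0, so \Box (q \land \Diamond q) is false at w0.
      At w0: q is false, \Diamond q is false, so q \land \Diamond q is false.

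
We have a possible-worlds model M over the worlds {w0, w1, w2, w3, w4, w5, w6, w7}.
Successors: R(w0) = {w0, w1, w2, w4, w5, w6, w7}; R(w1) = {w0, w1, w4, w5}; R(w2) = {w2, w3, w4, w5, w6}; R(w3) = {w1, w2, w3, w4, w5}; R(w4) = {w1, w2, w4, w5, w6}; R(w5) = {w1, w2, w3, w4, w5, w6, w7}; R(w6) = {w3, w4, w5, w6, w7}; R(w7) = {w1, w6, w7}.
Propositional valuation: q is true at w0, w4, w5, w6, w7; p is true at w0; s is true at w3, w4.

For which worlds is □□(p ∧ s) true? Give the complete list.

none

Let φ = □□(p ∧ s). Evaluate φ at each world:
  w0 (successors {w0, w1, w2, w4, w5, w6, w7}): φ is false.
  w1 (successors {w0, w1, w4, w5}): φ is false.
  w2 (successors {w2, w3, w4, w5, w6}): φ is false.
  w3 (successors {w1, w2, w3, w4, w5}): φ is false.
  w4 (successors {w1, w2, w4, w5, w6}): φ is false.
  w5 (successors {w1, w2, w3, w4, w5, w6, w7}): φ is false.
  w6 (successors {w3, w4, w5, w6, w7}): φ is false.
  w7 (successors {w1, w6, w7}): φ is false.
For instance, at w2:
  At w2: □□(p ∧ s) requires □(p ∧ s) at every successor {w2, w3, w4, w5, w6}.
    □(p ∧ s) fails at w2, so □□(p ∧ s) is false at w2.
      At w2: □(p ∧ s) requires p ∧ s at every successor {w2, w3, w4, w5, w6}.
        p ∧ s fails at w2, so □(p ∧ s) is false at w2.
Satisfying worlds: none.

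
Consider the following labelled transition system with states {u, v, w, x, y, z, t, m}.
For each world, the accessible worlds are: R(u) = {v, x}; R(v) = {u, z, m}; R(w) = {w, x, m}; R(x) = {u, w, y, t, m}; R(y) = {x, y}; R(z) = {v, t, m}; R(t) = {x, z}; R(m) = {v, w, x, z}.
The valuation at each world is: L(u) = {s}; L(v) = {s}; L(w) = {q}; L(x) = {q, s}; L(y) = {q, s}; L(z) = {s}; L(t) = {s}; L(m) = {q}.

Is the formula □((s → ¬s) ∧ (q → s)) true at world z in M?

No

Recall that □ψ holds at a world iff ψ holds at every accessible world, and ◇ψ holds iff ψ holds at some accessible world.
At z: □((s → ¬s) ∧ (q → s)) requires (s → ¬s) ∧ (q → s) at every successor {v, t, m}.
  (s → ¬s) ∧ (q → s) fails at v, so □((s → ¬s) ∧ (q → s)) is false at z.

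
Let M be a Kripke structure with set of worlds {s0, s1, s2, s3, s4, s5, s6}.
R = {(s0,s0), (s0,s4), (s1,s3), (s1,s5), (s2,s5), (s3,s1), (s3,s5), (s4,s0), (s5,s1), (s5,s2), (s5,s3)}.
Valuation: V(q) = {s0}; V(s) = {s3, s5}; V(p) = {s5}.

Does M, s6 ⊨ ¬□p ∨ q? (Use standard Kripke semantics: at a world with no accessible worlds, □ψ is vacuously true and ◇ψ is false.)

At s6: ¬□p is false, q is false, so ¬□p ∨ q is false.
  At s6: □p is true, so ¬□p is false.
    At s6: no accessible worlds, so □p holds vacuously.

No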